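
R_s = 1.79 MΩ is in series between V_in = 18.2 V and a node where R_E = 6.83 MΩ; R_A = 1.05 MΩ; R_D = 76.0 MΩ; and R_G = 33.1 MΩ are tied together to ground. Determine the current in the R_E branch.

Equivalent of the parallel group: R_p = 0.8755 MΩ.
V_A = 18.2 × 0.8755/2.666 = 5.978 V.
I(R_E) = V_A / R_E = 5.978/6.83 = 0.8753 µA.

I ≈ 0.875 µA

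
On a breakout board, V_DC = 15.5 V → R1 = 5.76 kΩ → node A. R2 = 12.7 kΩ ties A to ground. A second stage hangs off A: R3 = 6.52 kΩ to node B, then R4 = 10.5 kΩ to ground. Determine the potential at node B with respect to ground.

V_B ≈ 5.34 V

The second stage (R3 + R4 = 17.02 kΩ) loads node A in parallel with R2.
R2 ‖ (R3+R4) = 7.273 kΩ.
So V_A = 15.5 × 0.5580 = 8.650 V.
V_B = V_A × 0.6169 = 5.336 V.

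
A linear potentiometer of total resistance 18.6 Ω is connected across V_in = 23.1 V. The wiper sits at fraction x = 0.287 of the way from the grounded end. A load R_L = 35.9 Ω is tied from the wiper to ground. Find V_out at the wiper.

V_out ≈ 5.99 V

Lower segment x·R_p = 5.338 Ω; upper segment (1−x)·R_p = 13.26 Ω.
(x·R_p) ‖ R_L = 4.647 Ω.
Loaded-divider output: V_out = 23.1 × 0.2595 = 5.994 V.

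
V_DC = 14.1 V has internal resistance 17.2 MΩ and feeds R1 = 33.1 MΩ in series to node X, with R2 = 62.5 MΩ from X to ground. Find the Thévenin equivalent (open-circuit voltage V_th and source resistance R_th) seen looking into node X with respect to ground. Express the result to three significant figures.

R1' = 17.2 + 33.1 = 50.30 MΩ (source resistance + R1).
With X open, the divider is unloaded: V_th = 14.1 × 62.5/112.8 = 7.812 V.
Zeroing V_DC shorts the top of R1' to ground, so R_th = R1' ‖ R2 = 27.87 MΩ.

V_th ≈ 7.81 V, R_th ≈ 27.9 MΩ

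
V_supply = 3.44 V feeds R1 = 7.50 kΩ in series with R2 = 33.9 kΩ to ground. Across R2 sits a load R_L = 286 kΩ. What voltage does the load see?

V_out ≈ 2.76 V

The load sits in parallel with R2, giving an effective lower resistance R2' = R2·R_L/(R2+R_L) = 30.31 kΩ.
Then V_out = V_supply · R2'/(R1 + R2') = 3.44 × 30.31/37.81 = 2.758 V.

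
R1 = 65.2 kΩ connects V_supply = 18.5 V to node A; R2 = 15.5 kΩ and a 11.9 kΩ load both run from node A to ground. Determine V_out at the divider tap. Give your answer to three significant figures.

R2 ‖ R_L = (15.5 × 11.9)/(15.5 + 11.9) = 6.732 kΩ.
Then V_out = V_supply · R2'/(R1 + R2') = 18.5 × 6.732/71.93 = 1.731 V.
(Unloaded it would be 3.55 V; the load pulls it down.)

V_out ≈ 1.73 V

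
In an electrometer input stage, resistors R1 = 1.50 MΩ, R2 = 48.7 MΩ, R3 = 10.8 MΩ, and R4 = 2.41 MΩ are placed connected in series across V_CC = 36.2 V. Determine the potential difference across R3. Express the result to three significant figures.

Total series resistance ΣR = 1.50 + 48.7 + 10.8 + 2.41 = 63.41 MΩ.
Voltage divider: V = V_CC · (10.80 / 63.41) = 36.2 × 0.1703 = 6.166 V.

V ≈ 6.17 V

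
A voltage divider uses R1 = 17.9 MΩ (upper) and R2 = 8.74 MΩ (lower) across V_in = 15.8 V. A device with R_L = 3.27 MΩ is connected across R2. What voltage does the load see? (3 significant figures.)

R2 ‖ R_L = (8.74 × 3.27)/(8.74 + 3.27) = 2.380 MΩ.
Voltage divider with the loaded lower leg: V_out = 15.8 × 2.380/(17.9 + 2.380) = 15.8 × 0.1173 = 1.854 V.

V_out ≈ 1.85 V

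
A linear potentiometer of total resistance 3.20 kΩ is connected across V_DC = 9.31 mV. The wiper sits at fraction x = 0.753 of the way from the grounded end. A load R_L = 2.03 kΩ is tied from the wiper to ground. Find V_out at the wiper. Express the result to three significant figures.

V_out ≈ 5.42 mV

Split the track: R_lower = x·R_p = 2.410 kΩ, R_upper = (1−x)·R_p = 0.7904 kΩ.
Lower segment in parallel with the load: 2.410 ‖ 2.03 = 1.102 kΩ.
Loaded-divider output: V_out = 9.31 × 0.5823 = 5.421 mV.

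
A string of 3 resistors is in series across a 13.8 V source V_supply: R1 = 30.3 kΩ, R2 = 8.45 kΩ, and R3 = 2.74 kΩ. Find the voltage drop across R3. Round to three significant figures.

V ≈ 0.911 V

Total series resistance ΣR = 30.3 + 8.45 + 2.74 = 41.49 kΩ.
Voltage divider: V = V_supply · (2.740 / 41.49) = 13.8 × 0.06604 = 0.9114 V.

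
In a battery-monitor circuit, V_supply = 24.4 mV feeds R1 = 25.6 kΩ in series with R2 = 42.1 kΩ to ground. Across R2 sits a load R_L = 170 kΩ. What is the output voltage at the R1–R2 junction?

The load sits in parallel with R2, giving an effective lower resistance R2' = R2·R_L/(R2+R_L) = 33.74 kΩ.
Now apply the divider: V_out = 24.4 × 0.5686 = 13.87 mV.
(Unloaded it would be 15.2 mV; the load pulls it down.)

V_out ≈ 13.9 mV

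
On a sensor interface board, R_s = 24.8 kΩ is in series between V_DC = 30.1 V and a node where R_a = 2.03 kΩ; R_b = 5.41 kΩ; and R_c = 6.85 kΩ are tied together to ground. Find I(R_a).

Equivalent of the parallel group: R_p = 1.214 kΩ.
Node voltage V_A = V_DC · R_p/(R_s + R_p) = 30.1 × 0.04668 = 1.405 V.
Branch current I = V_A/R_a = 1.405/2.03 = 0.6922 mA.

I ≈ 0.692 mA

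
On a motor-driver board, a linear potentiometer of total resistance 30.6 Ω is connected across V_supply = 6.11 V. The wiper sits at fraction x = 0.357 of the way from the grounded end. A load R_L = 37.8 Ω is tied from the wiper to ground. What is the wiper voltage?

The pot divides into 19.68 Ω above the wiper and 10.92 Ω below.
Lower segment in parallel with the load: 10.92 ‖ 37.8 = 8.475 Ω.
Loaded-divider output: V_out = 6.11 × 0.3011 = 1.839 V.

V_out ≈ 1.84 V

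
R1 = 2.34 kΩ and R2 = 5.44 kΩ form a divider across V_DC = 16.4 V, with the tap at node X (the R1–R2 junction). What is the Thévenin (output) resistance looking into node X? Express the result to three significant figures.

Looking into X with the source shorted: R_th = R1·R2/(R1+R2) = 2.340 × 5.44/7.780 = 1.636 kΩ.

R_th ≈ 1.64 kΩ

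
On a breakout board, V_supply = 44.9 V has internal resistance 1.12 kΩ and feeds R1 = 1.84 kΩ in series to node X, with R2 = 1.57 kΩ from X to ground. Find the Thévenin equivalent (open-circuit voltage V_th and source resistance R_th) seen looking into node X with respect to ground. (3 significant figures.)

R1' = 1.12 + 1.84 = 2.960 kΩ (source resistance + R1).
V_th is the unloaded tap voltage: V_supply · R2/(R1'+R2) = 44.9 × 0.3466 = 15.56 V.
Zeroing V_supply shorts the top of R1' to ground, so R_th = R1' ‖ R2 = 1.026 kΩ.

V_th ≈ 15.6 V, R_th ≈ 1.03 kΩ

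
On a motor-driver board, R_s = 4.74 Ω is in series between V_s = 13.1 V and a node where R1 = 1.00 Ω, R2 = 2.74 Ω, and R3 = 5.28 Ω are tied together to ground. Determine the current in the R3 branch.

Combine the parallel branches: R_p = (1/1.00 + 1/2.74 + 1/5.28)⁻¹ = 0.6434 Ω.
V_A by voltage divider: V_A = 13.1 × 0.6434/(4.74 + 0.6434) = 1.566 V.
I(R3) = V_A / R3 = 1.566/5.28 = 0.2965 A.
(Check via current divider: I_total = 2.433 A; share G_k/ΣG = 0.1218 → same result.)

I ≈ 0.297 A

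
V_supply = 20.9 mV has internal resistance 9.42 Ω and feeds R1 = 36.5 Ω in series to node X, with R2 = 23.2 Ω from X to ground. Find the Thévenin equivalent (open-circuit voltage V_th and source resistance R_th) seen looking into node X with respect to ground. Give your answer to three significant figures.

R1' = 9.42 + 36.5 = 45.92 Ω (source resistance + R1).
With X open, the divider is unloaded: V_th = 20.9 × 23.2/69.12 = 7.015 mV.
With V_supply suppressed (replaced by a short), R_th = R1' ‖ R2 = (45.92 × 23.2)/(45.92 + 23.2) = 15.41 Ω.

V_th ≈ 7.02 mV, R_th ≈ 15.4 Ω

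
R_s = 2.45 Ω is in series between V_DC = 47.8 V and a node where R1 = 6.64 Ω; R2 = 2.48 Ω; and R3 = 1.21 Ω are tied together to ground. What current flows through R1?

I ≈ 1.64 A

Equivalent of the parallel group: R_p = 0.7245 Ω.
Node voltage V_A = V_DC · R_p/(R_s + R_p) = 47.8 × 0.2282 = 10.91 V.
Branch current I = V_A/R1 = 10.91/6.64 = 1.643 A.
(Equivalently: I_total = 15.06 A, then current-divider fraction G_k/ΣG = 0.1091.)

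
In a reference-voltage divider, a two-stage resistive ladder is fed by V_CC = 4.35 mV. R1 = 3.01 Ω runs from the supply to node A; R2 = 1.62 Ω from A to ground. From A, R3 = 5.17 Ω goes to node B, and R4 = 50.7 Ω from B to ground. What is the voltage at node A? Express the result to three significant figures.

V_A ≈ 1.49 mV

The second stage (R3 + R4 = 55.87 Ω) loads node A in parallel with R2.
Effective lower resistance at A: R2 ‖ 55.87 = 1.574 Ω.
So V_A = 4.35 × 0.3434 = 1.494 mV.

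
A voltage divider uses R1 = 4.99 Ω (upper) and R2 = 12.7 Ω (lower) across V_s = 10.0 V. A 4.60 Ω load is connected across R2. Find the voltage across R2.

V_out ≈ 4.04 V

R2 ‖ R_L = (12.7 × 4.60)/(12.7 + 4.60) = 3.377 Ω.
Then V_out = V_s · R2'/(R1 + R2') = 10.0 × 3.377/8.367 = 4.036 V.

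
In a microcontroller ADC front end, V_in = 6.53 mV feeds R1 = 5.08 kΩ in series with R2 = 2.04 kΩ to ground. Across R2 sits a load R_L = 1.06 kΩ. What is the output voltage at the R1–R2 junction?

The load sits in parallel with R2, giving an effective lower resistance R2' = R2·R_L/(R2+R_L) = 0.6975 kΩ.
Voltage divider with the loaded lower leg: V_out = 6.53 × 0.6975/(5.08 + 0.6975) = 6.53 × 0.1207 = 0.7884 mV.

V_out ≈ 0.788 mV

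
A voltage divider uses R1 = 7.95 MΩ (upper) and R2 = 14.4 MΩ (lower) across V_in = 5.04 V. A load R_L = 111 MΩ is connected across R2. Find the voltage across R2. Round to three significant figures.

The load sits in parallel with R2, giving an effective lower resistance R2' = R2·R_L/(R2+R_L) = 12.75 MΩ.
Now apply the divider: V_out = 5.04 × 0.6159 = 3.104 V.

V_out ≈ 3.10 V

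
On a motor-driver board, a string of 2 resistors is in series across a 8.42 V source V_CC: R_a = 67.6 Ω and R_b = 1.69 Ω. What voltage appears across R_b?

V ≈ 0.205 V

Series total: ΣR = 67.6 + 1.69 = 69.29 Ω.
By the voltage-divider rule, V = 8.42 × 1.690/69.29 = 0.2054 V.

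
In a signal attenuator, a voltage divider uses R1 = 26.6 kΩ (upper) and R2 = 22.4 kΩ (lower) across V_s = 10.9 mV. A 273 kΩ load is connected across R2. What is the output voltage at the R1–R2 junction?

V_out ≈ 4.77 mV

The load sits in parallel with R2, giving an effective lower resistance R2' = R2·R_L/(R2+R_L) = 20.70 kΩ.
Voltage divider with the loaded lower leg: V_out = 10.9 × 20.70/(26.6 + 20.70) = 10.9 × 0.4376 = 4.770 mV.
(Unloaded it would be 4.98 mV; the load pulls it down.)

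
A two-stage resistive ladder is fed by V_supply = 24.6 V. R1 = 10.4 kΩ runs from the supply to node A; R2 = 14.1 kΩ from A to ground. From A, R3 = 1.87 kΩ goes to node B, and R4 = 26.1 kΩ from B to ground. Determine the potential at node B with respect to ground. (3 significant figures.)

V_B ≈ 10.9 V

Node A sees R2 in parallel with the series input of stage 2, R3 + R4 = 27.97 kΩ.
Effective lower resistance at A: R2 ‖ 27.97 = 9.374 kΩ.
V_A = 24.6 × 9.374/(10.4 + 9.374) = 11.66 V.
Then the unloaded second divider: V_B = V_A × R4/(R3+R4) = 11.66 × 0.9331 = 10.88 V.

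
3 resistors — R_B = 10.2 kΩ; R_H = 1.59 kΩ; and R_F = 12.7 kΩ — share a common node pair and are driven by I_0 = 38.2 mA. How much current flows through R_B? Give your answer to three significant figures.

I ≈ 4.65 mA

Conductances: ΣG = 1/10.2 + 1/1.59 + 1/12.7 = 0.8057 (1/kΩ).
By the current-divider rule, I = I_0 · G_k/ΣG = 38.2 × 0.1217 = 4.648 mA.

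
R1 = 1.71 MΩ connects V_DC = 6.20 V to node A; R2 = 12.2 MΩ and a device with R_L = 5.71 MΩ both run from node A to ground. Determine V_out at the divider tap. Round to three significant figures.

V_out ≈ 4.31 V

First combine the lower leg with the load: R2 ‖ R_L = 3.890 MΩ.
Now apply the divider: V_out = 6.20 × 0.6946 = 4.307 V.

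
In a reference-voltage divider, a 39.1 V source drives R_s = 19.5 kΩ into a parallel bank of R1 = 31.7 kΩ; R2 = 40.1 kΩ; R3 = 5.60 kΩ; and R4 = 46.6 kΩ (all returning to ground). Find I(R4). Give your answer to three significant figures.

I ≈ 0.140 mA

Parallel bank: R_p = 1/(1/31.7 + 1/40.1 + 1/5.60 + 1/46.6) = 3.898 kΩ.
Node voltage V_A = V_supply · R_p/(R_s + R_p) = 39.1 × 0.1666 = 6.514 V.
I(R4) = V_A / R4 = 6.514/46.6 = 0.1398 mA.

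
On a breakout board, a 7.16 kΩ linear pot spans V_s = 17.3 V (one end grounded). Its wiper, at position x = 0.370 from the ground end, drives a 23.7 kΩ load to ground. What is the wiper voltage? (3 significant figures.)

Lower segment x·R_p = 2.649 kΩ; upper segment (1−x)·R_p = 4.511 kΩ.
Lower segment in parallel with the load: 2.649 ‖ 23.7 = 2.383 kΩ.
V_out = 17.3 × 2.383/(4.511 + 2.383) = 5.980 V.

V_out ≈ 5.98 V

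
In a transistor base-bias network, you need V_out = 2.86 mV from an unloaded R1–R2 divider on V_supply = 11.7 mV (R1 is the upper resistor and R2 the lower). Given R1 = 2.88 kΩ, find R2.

The divider ratio is R2/(R1+R2) = 2.86/11.7 = 0.2444.
So R2 = R1 · V_out/(V_supply − V_out) = 2.88 × 2.86/(11.7 − 2.86) = 2.88 × 0.3235 = 0.9318 kΩ.

R2 ≈ 0.932 kΩ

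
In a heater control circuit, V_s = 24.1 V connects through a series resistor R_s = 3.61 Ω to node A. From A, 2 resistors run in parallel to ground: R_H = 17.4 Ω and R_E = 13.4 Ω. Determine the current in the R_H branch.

Parallel bank: R_p = 1/(1/17.4 + 1/13.4) = 7.570 Ω.
V_A by voltage divider: V_A = 24.1 × 7.570/(3.61 + 7.570) = 16.32 V.
I(R_H) = V_A / R_H = 16.32/17.4 = 0.9378 A.

I ≈ 0.938 A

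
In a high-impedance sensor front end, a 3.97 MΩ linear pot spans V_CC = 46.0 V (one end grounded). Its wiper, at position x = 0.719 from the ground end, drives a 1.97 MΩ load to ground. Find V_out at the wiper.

V_out ≈ 23.5 V

The pot divides into 1.116 MΩ above the wiper and 2.854 MΩ below.
(x·R_p) ‖ R_L = 1.166 MΩ.
V_out = 46.0 × 1.166/(1.116 + 1.166) = 23.50 V.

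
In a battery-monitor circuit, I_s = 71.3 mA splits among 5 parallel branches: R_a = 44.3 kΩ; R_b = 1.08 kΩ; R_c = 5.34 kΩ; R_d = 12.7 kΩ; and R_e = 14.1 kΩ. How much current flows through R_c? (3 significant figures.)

ΣG = 1/44.3 + 1/1.08 + 1/5.34 + 1/12.7 + 1/14.1 = 1.285.
Current divider: I(R_c) = I_s · G_k/ΣG = 71.3 × (0.1873/1.285) = 71.3 × 0.1457 = 10.39 mA.

I ≈ 10.4 mA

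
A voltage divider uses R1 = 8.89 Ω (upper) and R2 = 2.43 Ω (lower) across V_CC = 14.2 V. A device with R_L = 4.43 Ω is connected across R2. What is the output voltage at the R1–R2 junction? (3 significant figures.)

First combine the lower leg with the load: R2 ‖ R_L = 1.569 Ω.
Then V_out = V_CC · R2'/(R1 + R2') = 14.2 × 1.569/10.46 = 2.130 V.

V_out ≈ 2.13 V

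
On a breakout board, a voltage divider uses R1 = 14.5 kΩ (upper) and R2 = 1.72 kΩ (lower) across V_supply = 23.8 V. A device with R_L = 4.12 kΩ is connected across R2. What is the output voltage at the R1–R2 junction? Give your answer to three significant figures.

R2 ‖ R_L = (1.72 × 4.12)/(1.72 + 4.12) = 1.213 kΩ.
Voltage divider with the loaded lower leg: V_out = 23.8 × 1.213/(14.5 + 1.213) = 23.8 × 0.07722 = 1.838 V.

V_out ≈ 1.84 V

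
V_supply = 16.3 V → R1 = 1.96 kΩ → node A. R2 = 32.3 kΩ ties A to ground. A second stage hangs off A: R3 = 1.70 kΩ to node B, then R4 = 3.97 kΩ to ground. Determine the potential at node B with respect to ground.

Node A sees R2 in parallel with the series input of stage 2, R3 + R4 = 5.670 kΩ.
Effective lower resistance at A: R2 ‖ 5.670 = 4.823 kΩ.
V_A = 16.3 × 4.823/(1.96 + 4.823) = 11.59 V.
Then the unloaded second divider: V_B = V_A × R4/(R3+R4) = 11.59 × 0.7002 = 8.115 V.

V_B ≈ 8.12 V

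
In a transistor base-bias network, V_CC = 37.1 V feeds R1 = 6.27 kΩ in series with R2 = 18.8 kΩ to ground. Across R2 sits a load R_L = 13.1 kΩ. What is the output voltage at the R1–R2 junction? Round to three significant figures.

First combine the lower leg with the load: R2 ‖ R_L = 7.720 kΩ.
Voltage divider with the loaded lower leg: V_out = 37.1 × 7.720/(6.27 + 7.720) = 37.1 × 0.5518 = 20.47 V.

V_out ≈ 20.5 V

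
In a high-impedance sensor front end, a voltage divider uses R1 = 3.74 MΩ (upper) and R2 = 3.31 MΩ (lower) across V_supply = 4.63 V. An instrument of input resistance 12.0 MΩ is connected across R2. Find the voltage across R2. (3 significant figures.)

V_out ≈ 1.90 V

The load sits in parallel with R2, giving an effective lower resistance R2' = R2·R_L/(R2+R_L) = 2.594 MΩ.
Voltage divider with the loaded lower leg: V_out = 4.63 × 2.594/(3.74 + 2.594) = 4.63 × 0.4096 = 1.896 V.
(Unloaded it would be 2.17 V; the load pulls it down.)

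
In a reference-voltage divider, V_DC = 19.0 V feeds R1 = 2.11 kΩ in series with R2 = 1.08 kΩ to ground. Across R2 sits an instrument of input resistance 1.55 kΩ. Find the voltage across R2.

V_out ≈ 4.40 V

R2 ‖ R_L = (1.08 × 1.55)/(1.08 + 1.55) = 0.6365 kΩ.
Then V_out = V_DC · R2'/(R1 + R2') = 19.0 × 0.6365/2.747 = 4.403 V.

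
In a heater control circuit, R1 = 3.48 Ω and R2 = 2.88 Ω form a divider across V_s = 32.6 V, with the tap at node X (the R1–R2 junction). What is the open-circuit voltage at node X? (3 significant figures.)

V_th is the unloaded tap voltage: V_s · R2/(R1+R2) = 32.6 × 0.4528 = 14.76 V.

V_th ≈ 14.8 V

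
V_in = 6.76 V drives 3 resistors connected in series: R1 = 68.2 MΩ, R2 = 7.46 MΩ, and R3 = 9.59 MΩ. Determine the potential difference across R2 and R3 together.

V ≈ 1.35 V

Total series resistance ΣR = 68.2 + 7.46 + 9.59 = 85.25 MΩ.
R_{R2..R3} = 7.46 + 9.59 = 17.05 MΩ.
V = V_in · R/ΣR = 6.76 × 0.2000 = 1.352 V.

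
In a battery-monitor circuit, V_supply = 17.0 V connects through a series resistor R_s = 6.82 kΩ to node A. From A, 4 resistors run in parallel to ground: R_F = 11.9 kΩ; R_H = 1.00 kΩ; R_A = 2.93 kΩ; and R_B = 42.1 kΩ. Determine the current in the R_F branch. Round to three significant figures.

Combine the parallel branches: R_p = (1/11.9 + 1/1.00 + 1/2.93 + 1/42.1)⁻¹ = 0.6901 kΩ.
V_A by voltage divider: V_A = 17.0 × 0.6901/(6.82 + 0.6901) = 1.562 V.
Branch current I = V_A/R_F = 1.562/11.9 = 0.1313 mA.
(Equivalently: I_total = 2.264 mA, then current-divider fraction G_k/ΣG = 0.05799.)

I ≈ 0.131 mA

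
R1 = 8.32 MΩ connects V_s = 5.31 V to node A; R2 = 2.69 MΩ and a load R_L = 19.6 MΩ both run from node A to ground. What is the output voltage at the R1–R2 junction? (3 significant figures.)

V_out ≈ 1.18 V

R2 ‖ R_L = (2.69 × 19.6)/(2.69 + 19.6) = 2.365 MΩ.
Now apply the divider: V_out = 5.31 × 0.2214 = 1.175 V.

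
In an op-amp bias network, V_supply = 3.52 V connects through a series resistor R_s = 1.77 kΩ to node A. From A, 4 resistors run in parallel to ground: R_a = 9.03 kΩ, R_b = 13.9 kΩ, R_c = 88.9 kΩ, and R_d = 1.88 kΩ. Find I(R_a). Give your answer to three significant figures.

I ≈ 0.171 mA

Equivalent of the parallel group: R_p = 1.378 kΩ.
Node voltage V_A = V_supply · R_p/(R_s + R_p) = 3.52 × 0.4377 = 1.541 V.
I(R_a) = V_A / R_a = 1.541/9.03 = 0.1706 mA.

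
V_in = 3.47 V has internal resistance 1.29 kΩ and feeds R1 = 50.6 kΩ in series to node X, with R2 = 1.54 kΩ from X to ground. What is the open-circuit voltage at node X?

R1' = 1.29 + 50.6 = 51.89 kΩ (source resistance + R1).
With X open, the divider is unloaded: V_th = 3.47 × 1.54/53.43 = 0.1000 V.

V_th ≈ 0.100 V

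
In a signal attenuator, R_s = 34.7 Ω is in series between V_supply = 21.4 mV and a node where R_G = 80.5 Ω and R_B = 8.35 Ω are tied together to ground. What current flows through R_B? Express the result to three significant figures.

I ≈ 0.459 mA

Parallel bank: R_p = 1/(1/80.5 + 1/8.35) = 7.565 Ω.
V_A = 21.4 × 7.565/42.27 = 3.830 mV.
Branch current I = V_A/R_B = 3.830/8.35 = 0.4587 mA.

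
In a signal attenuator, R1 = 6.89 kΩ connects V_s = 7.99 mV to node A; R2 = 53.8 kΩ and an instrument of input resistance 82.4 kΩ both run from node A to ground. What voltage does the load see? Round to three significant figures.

V_out ≈ 6.59 mV

The load sits in parallel with R2, giving an effective lower resistance R2' = R2·R_L/(R2+R_L) = 32.55 kΩ.
Voltage divider with the loaded lower leg: V_out = 7.99 × 32.55/(6.89 + 32.55) = 7.99 × 0.8253 = 6.594 mV.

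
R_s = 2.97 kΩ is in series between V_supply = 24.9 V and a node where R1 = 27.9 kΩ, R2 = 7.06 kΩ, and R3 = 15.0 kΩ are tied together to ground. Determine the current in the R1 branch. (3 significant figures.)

I ≈ 0.517 mA

Combine the parallel branches: R_p = (1/27.9 + 1/7.06 + 1/15.0)⁻¹ = 4.096 kΩ.
Node voltage V_A = V_supply · R_p/(R_s + R_p) = 24.9 × 0.5797 = 14.43 V.
Branch current I = V_A/R1 = 14.43/27.9 = 0.5173 mA.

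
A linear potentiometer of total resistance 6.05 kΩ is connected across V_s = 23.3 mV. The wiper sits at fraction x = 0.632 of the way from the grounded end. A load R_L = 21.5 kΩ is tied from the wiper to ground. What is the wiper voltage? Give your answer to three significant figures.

V_out ≈ 13.8 mV

Lower segment x·R_p = 3.824 kΩ; upper segment (1−x)·R_p = 2.226 kΩ.
R_L loads the lower segment: effective lower R = 3.246 kΩ.
Loaded-divider output: V_out = 23.3 × 0.5932 = 13.82 mV.
(Unloaded: V_out = x·V_s = 14.7 mV.)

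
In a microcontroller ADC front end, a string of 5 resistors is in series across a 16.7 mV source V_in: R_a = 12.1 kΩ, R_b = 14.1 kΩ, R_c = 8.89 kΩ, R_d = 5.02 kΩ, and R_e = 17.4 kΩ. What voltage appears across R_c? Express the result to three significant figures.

Total series resistance ΣR = 12.1 + 14.1 + 8.89 + 5.02 + 17.4 = 57.51 kΩ.
V = V_in · R/ΣR = 16.7 × 0.1546 = 2.582 mV.

V ≈ 2.58 mV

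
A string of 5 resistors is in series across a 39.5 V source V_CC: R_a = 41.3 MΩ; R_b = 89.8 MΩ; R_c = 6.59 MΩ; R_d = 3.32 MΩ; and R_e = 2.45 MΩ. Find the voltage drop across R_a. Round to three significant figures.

V ≈ 11.4 V

Series total: ΣR = 41.3 + 89.8 + 6.59 + 3.32 + 2.45 = 143.5 MΩ.
V = V_CC · R/ΣR = 39.5 × 0.2879 = 11.37 V.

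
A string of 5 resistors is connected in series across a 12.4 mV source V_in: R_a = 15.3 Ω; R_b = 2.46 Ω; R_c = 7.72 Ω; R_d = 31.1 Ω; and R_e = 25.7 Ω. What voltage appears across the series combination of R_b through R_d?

Series total: ΣR = 15.3 + 2.46 + 7.72 + 31.1 + 25.7 = 82.28 Ω.
R_{R_b..R_d} = 2.46 + 7.72 + 31.1 = 41.28 Ω.
V = V_in · R/ΣR = 12.4 × 0.5017 = 6.221 mV.

V ≈ 6.22 mV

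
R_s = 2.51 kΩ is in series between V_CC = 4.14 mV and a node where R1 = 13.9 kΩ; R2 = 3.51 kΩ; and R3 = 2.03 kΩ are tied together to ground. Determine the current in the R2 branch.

Combine the parallel branches: R_p = (1/13.9 + 1/3.51 + 1/2.03)⁻¹ = 1.177 kΩ.
V_A = 4.14 × 1.177/3.687 = 1.322 mV.
Branch current I = V_A/R2 = 1.322/3.51 = 0.3766 µA.
(Equivalently: I_total = 1.123 µA, then current-divider fraction G_k/ΣG = 0.3354.)

I ≈ 0.377 µA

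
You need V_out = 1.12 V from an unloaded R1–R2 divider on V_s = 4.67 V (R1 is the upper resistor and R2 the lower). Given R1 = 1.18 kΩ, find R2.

V_out/V_s = R2/(R1+R2) = 0.2398.
So R2 = R1 · V_out/(V_s − V_out) = 1.18 × 1.12/(4.67 − 1.12) = 1.18 × 0.3155 = 0.3723 kΩ.

R2 ≈ 0.372 kΩ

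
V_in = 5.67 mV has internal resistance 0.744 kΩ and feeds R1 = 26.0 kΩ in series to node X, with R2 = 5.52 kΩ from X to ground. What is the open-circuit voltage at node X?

R1' = 0.744 + 26.0 = 26.74 kΩ (source resistance + R1).
Open-circuit (no load on X): V_th = V_in · R2/(R1' + R2) = 5.67 × 5.52/(26.74 + 5.52) = 0.9701 mV.

V_th ≈ 0.970 mV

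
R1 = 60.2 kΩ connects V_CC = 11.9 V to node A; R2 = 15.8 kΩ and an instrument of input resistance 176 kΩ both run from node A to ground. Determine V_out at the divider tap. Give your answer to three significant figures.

R2 ‖ R_L = (15.8 × 176)/(15.8 + 176) = 14.50 kΩ.
Then V_out = V_CC · R2'/(R1 + R2') = 11.9 × 14.50/74.70 = 2.310 V.

V_out ≈ 2.31 V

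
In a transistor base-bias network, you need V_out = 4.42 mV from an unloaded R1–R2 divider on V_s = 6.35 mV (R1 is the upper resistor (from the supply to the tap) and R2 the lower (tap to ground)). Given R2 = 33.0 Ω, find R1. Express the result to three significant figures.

V_out/V_s = R2/(R1+R2) = 0.6961.
So R1 = R2 · (V_s/V_out − 1) = 33.0 × (6.35/4.42 − 1) = 33.0 × 0.4367 = 14.41 Ω.

R1 ≈ 14.4 Ω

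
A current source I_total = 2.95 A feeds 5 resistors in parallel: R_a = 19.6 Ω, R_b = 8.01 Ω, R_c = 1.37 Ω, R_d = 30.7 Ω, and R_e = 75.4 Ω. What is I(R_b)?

I ≈ 0.387 A

ΣG = 1/19.6 + 1/8.01 + 1/1.37 + 1/30.7 + 1/75.4 = 0.9516.
By the current-divider rule, I = I_total · G_k/ΣG = 2.95 × 0.1312 = 0.3870 A.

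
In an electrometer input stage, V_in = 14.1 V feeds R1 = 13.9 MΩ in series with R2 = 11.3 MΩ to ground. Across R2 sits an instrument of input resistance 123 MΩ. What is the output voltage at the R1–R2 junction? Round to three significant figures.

V_out ≈ 6.02 V

The load sits in parallel with R2, giving an effective lower resistance R2' = R2·R_L/(R2+R_L) = 10.35 MΩ.
Voltage divider with the loaded lower leg: V_out = 14.1 × 10.35/(13.9 + 10.35) = 14.1 × 0.4268 = 6.018 V.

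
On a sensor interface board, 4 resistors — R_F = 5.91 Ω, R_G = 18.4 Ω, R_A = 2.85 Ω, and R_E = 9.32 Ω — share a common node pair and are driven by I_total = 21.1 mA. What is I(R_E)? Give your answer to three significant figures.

I ≈ 3.32 mA

ΣG = 1/5.91 + 1/18.4 + 1/2.85 + 1/9.32 = 0.6817.
By the current-divider rule, I = I_total · G_k/ΣG = 21.1 × 0.1574 = 3.321 mA.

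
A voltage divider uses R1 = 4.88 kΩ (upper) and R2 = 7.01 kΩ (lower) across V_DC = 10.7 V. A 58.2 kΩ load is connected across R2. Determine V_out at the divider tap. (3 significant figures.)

V_out ≈ 6.01 V

First combine the lower leg with the load: R2 ‖ R_L = 6.256 kΩ.
Voltage divider with the loaded lower leg: V_out = 10.7 × 6.256/(4.88 + 6.256) = 10.7 × 0.5618 = 6.011 V.
(Unloaded it would be 6.31 V; the load pulls it down.)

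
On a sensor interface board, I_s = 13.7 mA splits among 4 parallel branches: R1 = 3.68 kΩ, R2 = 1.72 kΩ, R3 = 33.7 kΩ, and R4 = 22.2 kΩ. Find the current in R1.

I ≈ 4.01 mA

Conductances: ΣG = 1/3.68 + 1/1.72 + 1/33.7 + 1/22.2 = 0.9279 (1/kΩ).
Current divider: I(R1) = I_s · G_k/ΣG = 13.7 × (0.2717/0.9279) = 13.7 × 0.2929 = 4.012 mA.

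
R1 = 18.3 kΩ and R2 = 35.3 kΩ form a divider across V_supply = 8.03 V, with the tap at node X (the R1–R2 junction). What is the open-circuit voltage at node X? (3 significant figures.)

Open-circuit (no load on X): V_th = V_supply · R2/(R1 + R2) = 8.03 × 35.3/(18.30 + 35.3) = 5.288 V.

V_th ≈ 5.29 V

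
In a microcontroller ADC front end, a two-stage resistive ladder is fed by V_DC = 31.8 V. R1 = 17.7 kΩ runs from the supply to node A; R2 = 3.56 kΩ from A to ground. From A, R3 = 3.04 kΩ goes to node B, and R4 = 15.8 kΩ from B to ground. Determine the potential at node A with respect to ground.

V_A ≈ 4.60 V

The second stage (R3 + R4 = 18.84 kΩ) loads node A in parallel with R2.
R2 ‖ (R3+R4) = 2.994 kΩ.
First divider: V_A = V_DC · 2.994/(17.7 + 2.994) = 4.601 V.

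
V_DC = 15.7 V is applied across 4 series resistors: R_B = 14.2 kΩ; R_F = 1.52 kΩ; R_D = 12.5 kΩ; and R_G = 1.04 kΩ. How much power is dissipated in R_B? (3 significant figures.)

P ≈ 4.09 mW

Series current I = V_DC/ΣR = 15.7/29.26 = 0.5366 mA.
P(R_B) = I²·R_B = (0.5366)² × 14.2 = 4.088 mW.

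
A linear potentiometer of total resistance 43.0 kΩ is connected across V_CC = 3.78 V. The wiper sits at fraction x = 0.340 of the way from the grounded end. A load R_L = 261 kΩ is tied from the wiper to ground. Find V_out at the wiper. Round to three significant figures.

V_out ≈ 1.24 V

Split the track: R_lower = x·R_p = 14.62 kΩ, R_upper = (1−x)·R_p = 28.38 kΩ.
(x·R_p) ‖ R_L = 13.84 kΩ.
Then V_out = V_CC · 13.84/(28.38 + 13.84) = 1.239 V.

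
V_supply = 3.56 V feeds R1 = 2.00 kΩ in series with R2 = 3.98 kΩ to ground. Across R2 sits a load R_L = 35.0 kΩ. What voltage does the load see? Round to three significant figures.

First combine the lower leg with the load: R2 ‖ R_L = 3.574 kΩ.
Then V_out = V_supply · R2'/(R1 + R2') = 3.56 × 3.574/5.574 = 2.283 V.
(Unloaded it would be 2.37 V; the load pulls it down.)

V_out ≈ 2.28 V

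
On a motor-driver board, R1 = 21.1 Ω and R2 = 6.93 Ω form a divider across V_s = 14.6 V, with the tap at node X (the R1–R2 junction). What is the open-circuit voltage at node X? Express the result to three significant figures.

V_th ≈ 3.61 V

Open-circuit (no load on X): V_th = V_s · R2/(R1 + R2) = 14.6 × 6.93/(21.10 + 6.93) = 3.610 V.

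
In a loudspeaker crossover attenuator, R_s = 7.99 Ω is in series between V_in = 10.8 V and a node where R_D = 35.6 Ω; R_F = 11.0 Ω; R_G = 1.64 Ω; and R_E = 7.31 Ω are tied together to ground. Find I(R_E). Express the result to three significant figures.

Combine the parallel branches: R_p = (1/35.6 + 1/11.0 + 1/1.64 + 1/7.31)⁻¹ = 1.155 Ω.
V_A by voltage divider: V_A = 10.8 × 1.155/(7.99 + 1.155) = 1.364 V.
I(R_E) = V_A / R_E = 1.364/7.31 = 0.1866 A.

I ≈ 0.187 A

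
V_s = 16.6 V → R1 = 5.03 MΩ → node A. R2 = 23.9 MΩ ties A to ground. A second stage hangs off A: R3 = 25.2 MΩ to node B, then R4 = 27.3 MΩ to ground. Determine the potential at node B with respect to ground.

V_B ≈ 6.61 V

The second stage (R3 + R4 = 52.50 MΩ) loads node A in parallel with R2.
R2 ‖ (R3+R4) = 16.42 MΩ.
First divider: V_A = V_s · 16.42/(5.03 + 16.42) = 12.71 V.
Then the unloaded second divider: V_B = V_A × R4/(R3+R4) = 12.71 × 0.5200 = 6.608 V.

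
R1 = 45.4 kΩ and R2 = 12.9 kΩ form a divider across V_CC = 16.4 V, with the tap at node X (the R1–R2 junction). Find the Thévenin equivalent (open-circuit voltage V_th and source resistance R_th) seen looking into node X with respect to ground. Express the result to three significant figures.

Open-circuit (no load on X): V_th = V_CC · R2/(R1 + R2) = 16.4 × 12.9/(45.40 + 12.9) = 3.629 V.
With V_CC suppressed (replaced by a short), R_th = R1 ‖ R2 = (45.40 × 12.9)/(45.40 + 12.9) = 10.05 kΩ.

V_th ≈ 3.63 V, R_th ≈ 10.0 kΩ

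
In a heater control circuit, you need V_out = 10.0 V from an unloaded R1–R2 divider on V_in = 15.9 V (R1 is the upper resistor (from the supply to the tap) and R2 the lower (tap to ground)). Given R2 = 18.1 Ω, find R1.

R1 ≈ 10.7 Ω

V_out/V_in = R2/(R1+R2) = 0.6289.
Rearranging, R1 = R2·(1−k)/k = 18.1 × 0.5900 = 10.68 Ω.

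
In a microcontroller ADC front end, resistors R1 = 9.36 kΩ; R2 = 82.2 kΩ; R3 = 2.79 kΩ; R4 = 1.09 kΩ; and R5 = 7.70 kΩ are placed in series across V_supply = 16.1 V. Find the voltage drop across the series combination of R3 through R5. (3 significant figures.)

Series total: ΣR = 9.36 + 82.2 + 2.79 + 1.09 + 7.70 = 103.1 kΩ.
R_{R3..R5} = 2.79 + 1.09 + 7.70 = 11.58 kΩ.
V = V_supply · R/ΣR = 16.1 × 0.1123 = 1.808 V.

V ≈ 1.81 V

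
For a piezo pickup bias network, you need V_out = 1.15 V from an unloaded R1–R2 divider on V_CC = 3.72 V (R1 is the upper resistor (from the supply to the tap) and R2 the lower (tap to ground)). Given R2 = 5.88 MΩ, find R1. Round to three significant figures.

R1 ≈ 13.1 MΩ

The divider ratio is R2/(R1+R2) = 1.15/3.72 = 0.3091.
R1 = R2·(1/k − 1) = 5.88 × 2.235 = 13.14 MΩ.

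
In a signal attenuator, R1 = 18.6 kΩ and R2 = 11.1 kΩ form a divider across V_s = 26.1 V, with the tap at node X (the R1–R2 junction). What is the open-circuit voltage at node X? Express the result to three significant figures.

V_th ≈ 9.75 V

V_th is the unloaded tap voltage: V_s · R2/(R1+R2) = 26.1 × 0.3737 = 9.755 V.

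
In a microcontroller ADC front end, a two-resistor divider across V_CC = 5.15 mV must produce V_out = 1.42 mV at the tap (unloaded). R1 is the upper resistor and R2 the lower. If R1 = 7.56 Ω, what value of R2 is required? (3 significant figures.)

R2 ≈ 2.88 Ω

Required fraction k = V_out/V_CC = 0.2757.
R2 = R1 · 0.2757/(1 − 0.2757) = 2.878 Ω.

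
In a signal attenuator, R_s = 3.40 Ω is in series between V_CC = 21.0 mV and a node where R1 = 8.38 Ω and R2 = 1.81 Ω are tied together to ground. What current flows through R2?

Equivalent of the parallel group: R_p = 1.488 Ω.
V_A by voltage divider: V_A = 21.0 × 1.488/(3.40 + 1.488) = 6.394 mV.
Branch current I = V_A/R2 = 6.394/1.81 = 3.533 mA.

I ≈ 3.53 mA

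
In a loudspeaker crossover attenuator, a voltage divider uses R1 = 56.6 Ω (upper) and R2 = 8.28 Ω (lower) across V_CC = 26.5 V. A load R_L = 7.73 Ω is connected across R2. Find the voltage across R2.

V_out ≈ 1.75 V

R2 ‖ R_L = (8.28 × 7.73)/(8.28 + 7.73) = 3.998 Ω.
Then V_out = V_CC · R2'/(R1 + R2') = 26.5 × 3.998/60.60 = 1.748 V.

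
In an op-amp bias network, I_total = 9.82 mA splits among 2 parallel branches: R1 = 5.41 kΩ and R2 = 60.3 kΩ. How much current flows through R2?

With just two branches, the current splits inversely with resistance.
So I = 9.82 × 5.41/65.71 = 0.8085 mA.

I ≈ 0.808 mA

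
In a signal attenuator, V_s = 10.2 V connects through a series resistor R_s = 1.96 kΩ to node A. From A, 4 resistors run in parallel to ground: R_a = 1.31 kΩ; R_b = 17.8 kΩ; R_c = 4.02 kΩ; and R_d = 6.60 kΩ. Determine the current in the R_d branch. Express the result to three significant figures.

I ≈ 0.456 mA

Parallel bank: R_p = 1/(1/1.31 + 1/17.8 + 1/4.02 + 1/6.60) = 0.8198 kΩ.
V_A by voltage divider: V_A = 10.2 × 0.8198/(1.96 + 0.8198) = 3.008 V.
I(R_d) = V_A / R_d = 3.008/6.60 = 0.4558 mA.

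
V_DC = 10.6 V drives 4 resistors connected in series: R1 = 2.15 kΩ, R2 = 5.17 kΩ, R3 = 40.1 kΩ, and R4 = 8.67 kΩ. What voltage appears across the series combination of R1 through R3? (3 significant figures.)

Series total: ΣR = 2.15 + 5.17 + 40.1 + 8.67 = 56.09 kΩ.
R_{R1..R3} = 2.15 + 5.17 + 40.1 = 47.42 kΩ.
Voltage divider: V = V_DC · (47.42 / 56.09) = 10.6 × 0.8454 = 8.962 V.

V ≈ 8.96 V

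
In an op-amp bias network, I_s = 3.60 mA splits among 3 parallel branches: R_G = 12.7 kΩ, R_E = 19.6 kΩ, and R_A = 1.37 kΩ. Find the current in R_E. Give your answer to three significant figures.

Conductances: ΣG = 1/12.7 + 1/19.6 + 1/1.37 = 0.8597 (1/kΩ).
Current divider: I(R_E) = I_s · G_k/ΣG = 3.60 × (0.05102/0.8597) = 3.60 × 0.05935 = 0.2137 mA.

I ≈ 0.214 mA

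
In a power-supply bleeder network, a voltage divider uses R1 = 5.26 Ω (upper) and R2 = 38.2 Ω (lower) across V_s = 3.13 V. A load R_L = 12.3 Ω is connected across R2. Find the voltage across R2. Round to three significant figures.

V_out ≈ 2.00 V

R2 ‖ R_L = (38.2 × 12.3)/(38.2 + 12.3) = 9.304 Ω.
Then V_out = V_s · R2'/(R1 + R2') = 3.13 × 9.304/14.56 = 2.000 V.
(Unloaded it would be 2.75 V; the load pulls it down.)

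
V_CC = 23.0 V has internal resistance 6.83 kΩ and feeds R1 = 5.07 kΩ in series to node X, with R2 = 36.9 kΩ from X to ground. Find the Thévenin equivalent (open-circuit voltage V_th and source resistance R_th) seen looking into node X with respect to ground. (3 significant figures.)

R1' = 6.83 + 5.07 = 11.90 kΩ (source resistance + R1).
Open-circuit (no load on X): V_th = V_CC · R2/(R1' + R2) = 23.0 × 36.9/(11.90 + 36.9) = 17.39 V.
Zeroing V_CC shorts the top of R1' to ground, so R_th = R1' ‖ R2 = 8.998 kΩ.

V_th ≈ 17.4 V, R_th ≈ 9.00 kΩ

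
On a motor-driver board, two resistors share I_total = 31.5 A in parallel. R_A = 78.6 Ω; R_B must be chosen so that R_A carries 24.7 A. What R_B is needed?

In a two-way split, I_A/I_total = R_B/(R_A + R_B).
With f = 0.7841, R_B = R_A · f/(1−f) = 78.6 × 3.632 = 285.5 Ω.

R_B ≈ 286 Ω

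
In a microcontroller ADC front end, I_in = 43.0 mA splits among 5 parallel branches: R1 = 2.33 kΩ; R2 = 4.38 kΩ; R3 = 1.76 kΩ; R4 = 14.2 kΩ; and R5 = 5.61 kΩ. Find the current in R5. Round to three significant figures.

I ≈ 5.20 mA

Total conductance ΣG = 1/2.33 + 1/4.38 + 1/1.76 + 1/14.2 + 1/5.61 = 1.474 (units of 1/kΩ).
By the current-divider rule, I = I_in · G_k/ΣG = 43.0 × 0.1209 = 5.199 mA.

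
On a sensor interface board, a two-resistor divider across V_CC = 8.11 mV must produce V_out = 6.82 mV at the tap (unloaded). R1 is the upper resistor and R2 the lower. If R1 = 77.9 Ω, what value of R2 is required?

R2 ≈ 412 Ω

V_out/V_CC = R2/(R1+R2) = 0.8409.
R2 = R1 · 0.8409/(1 − 0.8409) = 411.8 Ω.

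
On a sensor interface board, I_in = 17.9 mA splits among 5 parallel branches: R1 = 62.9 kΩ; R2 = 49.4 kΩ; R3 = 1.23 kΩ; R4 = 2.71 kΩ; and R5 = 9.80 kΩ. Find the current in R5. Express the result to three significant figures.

I ≈ 1.38 mA

ΣG = 1/62.9 + 1/49.4 + 1/1.23 + 1/2.71 + 1/9.80 = 1.320.
R5 takes the fraction G_k/ΣG = 0.1020/1.320 = 0.07729, so I = 17.9 × 0.07729 = 1.384 mA.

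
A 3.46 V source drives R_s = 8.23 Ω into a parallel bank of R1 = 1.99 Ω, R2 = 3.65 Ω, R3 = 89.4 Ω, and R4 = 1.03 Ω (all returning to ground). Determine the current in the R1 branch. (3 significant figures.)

I ≈ 0.112 A

Combine the parallel branches: R_p = (1/1.99 + 1/3.65 + 1/89.4 + 1/1.03)⁻¹ = 0.5687 Ω.
V_A by voltage divider: V_A = 3.46 × 0.5687/(8.23 + 0.5687) = 0.2236 V.
Branch current I = V_A/R1 = 0.2236/1.99 = 0.1124 A.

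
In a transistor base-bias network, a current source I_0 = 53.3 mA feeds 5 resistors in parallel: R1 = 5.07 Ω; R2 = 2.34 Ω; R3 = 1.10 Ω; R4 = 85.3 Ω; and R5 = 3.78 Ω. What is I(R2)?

I ≈ 12.6 mA

Total conductance ΣG = 1/5.07 + 1/2.34 + 1/1.10 + 1/85.3 + 1/3.78 = 1.810 (units of 1/Ω).
R2 takes the fraction G_k/ΣG = 0.4274/1.810 = 0.2361, so I = 53.3 × 0.2361 = 12.58 mA.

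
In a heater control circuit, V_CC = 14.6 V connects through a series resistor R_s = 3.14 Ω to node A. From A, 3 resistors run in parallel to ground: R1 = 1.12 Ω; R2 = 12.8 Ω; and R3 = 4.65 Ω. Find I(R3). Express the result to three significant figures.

I ≈ 0.665 A

Parallel bank: R_p = 1/(1/1.12 + 1/12.8 + 1/4.65) = 0.8431 Ω.
V_A = 14.6 × 0.8431/3.983 = 3.091 V.
I(R3) = V_A / R3 = 3.091/4.65 = 0.6646 A.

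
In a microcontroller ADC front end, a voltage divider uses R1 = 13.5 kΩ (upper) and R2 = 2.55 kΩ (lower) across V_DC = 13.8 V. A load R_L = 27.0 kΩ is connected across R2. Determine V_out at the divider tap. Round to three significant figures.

V_out ≈ 2.03 V

R2 ‖ R_L = (2.55 × 27.0)/(2.55 + 27.0) = 2.330 kΩ.
Voltage divider with the loaded lower leg: V_out = 13.8 × 2.330/(13.5 + 2.330) = 13.8 × 0.1472 = 2.031 V.
(Unloaded it would be 2.19 V; the load pulls it down.)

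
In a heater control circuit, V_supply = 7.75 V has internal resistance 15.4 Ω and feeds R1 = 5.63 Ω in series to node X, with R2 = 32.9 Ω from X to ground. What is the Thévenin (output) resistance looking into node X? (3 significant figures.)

R1' = 15.4 + 5.63 = 21.03 Ω (source resistance + R1).
With V_supply suppressed (replaced by a short), R_th = R1' ‖ R2 = (21.03 × 32.9)/(21.03 + 32.9) = 12.83 Ω.

R_th ≈ 12.8 Ω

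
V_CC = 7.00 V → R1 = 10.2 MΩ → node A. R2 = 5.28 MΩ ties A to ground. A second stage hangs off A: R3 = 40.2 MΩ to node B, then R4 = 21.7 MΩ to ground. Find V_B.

Looking into the second stage from A: R3 + R4 = 61.90 MΩ appears in parallel with R2.
R2 ‖ (R3+R4) = 4.865 MΩ.
V_A = 7.00 × 4.865/(10.2 + 4.865) = 2.261 V.
Then the unloaded second divider: V_B = V_A × R4/(R3+R4) = 2.261 × 0.3506 = 0.7925 V.

V_B ≈ 0.792 V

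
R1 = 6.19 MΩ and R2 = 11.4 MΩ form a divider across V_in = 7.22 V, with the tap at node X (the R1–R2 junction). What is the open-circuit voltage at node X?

V_th ≈ 4.68 V

V_th is the unloaded tap voltage: V_in · R2/(R1+R2) = 7.22 × 0.6481 = 4.679 V.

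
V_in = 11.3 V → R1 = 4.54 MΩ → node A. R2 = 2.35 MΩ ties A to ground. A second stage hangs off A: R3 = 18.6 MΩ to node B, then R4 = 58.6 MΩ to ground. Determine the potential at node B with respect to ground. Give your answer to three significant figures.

The second stage (R3 + R4 = 77.20 MΩ) loads node A in parallel with R2.
Effective lower resistance at A: R2 ‖ 77.20 = 2.281 MΩ.
First divider: V_A = V_in · 2.281/(4.54 + 2.281) = 3.778 V.
V_B = V_A × 0.7591 = 2.868 V.

V_B ≈ 2.87 V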